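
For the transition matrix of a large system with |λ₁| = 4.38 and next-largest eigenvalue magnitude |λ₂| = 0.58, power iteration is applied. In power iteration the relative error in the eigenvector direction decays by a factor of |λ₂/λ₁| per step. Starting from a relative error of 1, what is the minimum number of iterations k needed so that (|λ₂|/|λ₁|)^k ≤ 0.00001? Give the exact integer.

6

|λ₂/λ₁| = 0.58/4.38 = 0.13242
Need k ≥ ln(0.00001) / ln(0.13242) = -11.5129 / -2.0218 ≈ 5.694
Smallest integer k satisfying the bound: 6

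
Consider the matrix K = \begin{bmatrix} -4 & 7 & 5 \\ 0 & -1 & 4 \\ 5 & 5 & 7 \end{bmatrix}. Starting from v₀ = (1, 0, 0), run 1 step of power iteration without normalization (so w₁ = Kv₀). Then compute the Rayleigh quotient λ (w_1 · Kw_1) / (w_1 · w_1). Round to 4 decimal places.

w1 = Kv₀ = (-4, 0, 5)
Kw1 = (41, 20, 15)
w1·Kw1 = (-4)·41 + 0·20 + 5·15 = -89; w1·w1 = (-4)·(-4) + 0·0 + 5·5 = 41
λ ≈ -89/41 = -2.1707

-2.1707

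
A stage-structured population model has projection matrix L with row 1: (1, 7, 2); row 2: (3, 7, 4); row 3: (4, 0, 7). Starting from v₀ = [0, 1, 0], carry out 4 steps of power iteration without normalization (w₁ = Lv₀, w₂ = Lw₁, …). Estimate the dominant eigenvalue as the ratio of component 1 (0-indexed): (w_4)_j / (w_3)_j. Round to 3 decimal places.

w1 = Lv₀ = (1·0 + 7·1 + 2·0; 3·0 + 7·1 + 4·0; 4·0 + 0·1 + 7·0) = (7, 7, 0)
w2 = Lw1 = (1·7 + 7·7 + 2·0; 3·7 + 7·7 + 4·0; 4·7 + 0·7 + 7·0) = (56, 70, 28)
w3 = Lw2 = (602, 770, 420)
w4 = Lw3 = (6832, 8876, 5348)
Ratio at component: 8876 / 770 = 11.527

λ ≈ 11.527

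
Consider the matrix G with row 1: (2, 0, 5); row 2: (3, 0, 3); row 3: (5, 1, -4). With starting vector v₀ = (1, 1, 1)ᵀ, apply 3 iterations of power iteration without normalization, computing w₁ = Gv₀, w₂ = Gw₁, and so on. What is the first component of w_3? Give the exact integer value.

213

w1 = Gv₀ = (2·1 + 0·1 + 5·1; 3·1 + 0·1 + 3·1; 5·1 + 1·1 + (-4)·1) = (7, 6, 2)
w2 = Gw1 = (2·7 + 0·6 + 5·2; 3·7 + 0·6 + 3·2; 5·7 + 1·6 + (-4)·2) = (24, 27, 33)
w3 = Gw2 = (213, 171, 15)
The requested component of w3 is 213.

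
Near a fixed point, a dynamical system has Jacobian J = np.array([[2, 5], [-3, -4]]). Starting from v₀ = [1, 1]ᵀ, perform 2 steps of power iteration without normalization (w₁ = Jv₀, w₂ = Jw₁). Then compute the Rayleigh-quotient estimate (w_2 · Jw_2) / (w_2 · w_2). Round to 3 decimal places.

λ ≈ 0.800

w1 = Jv₀ = (2·1 + 5·1; (-3)·1 + (-4)·1) = (7, -7)
w2 = Jw1 = (2·7 + 5·(-7); (-3)·7 + (-4)·(-7)) = (-21, 7)
Jw2 = (-7, 35)
w2·Jw2 = (-21)·(-7) + 7·35 = 392; w2·w2 = (-21)·(-21) + 7·7 = 490
λ ≈ 392/490 = 0.800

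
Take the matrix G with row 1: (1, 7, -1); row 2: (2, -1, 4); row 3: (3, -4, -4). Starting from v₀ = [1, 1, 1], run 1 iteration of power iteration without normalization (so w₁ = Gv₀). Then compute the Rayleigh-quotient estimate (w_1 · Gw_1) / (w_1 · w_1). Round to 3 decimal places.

1.707

w1 = Gv₀ = (1·1 + 7·1 + (-1)·1; 2·1 + (-1)·1 + 4·1; 3·1 + (-4)·1 + (-4)·1) = (7, 5, -5)
Gw1 = (47, -11, 21)
w1·Gw1 = 7·47 + 5·(-11) + (-5)·21 = 169; w1·w1 = 7·7 + 5·5 + (-5)·(-5) = 99
λ ≈ 169/99 = 1.707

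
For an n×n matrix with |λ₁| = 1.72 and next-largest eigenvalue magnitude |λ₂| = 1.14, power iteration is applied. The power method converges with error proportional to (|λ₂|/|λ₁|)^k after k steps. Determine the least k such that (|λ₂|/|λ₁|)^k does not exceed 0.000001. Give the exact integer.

|λ₂/λ₁| = 1.14/1.72 = 0.66279
Need k ≥ ln(0.000001) / ln(0.66279) = -13.8155 / -0.4113 ≈ 33.590
Smallest integer k satisfying the bound: 34

34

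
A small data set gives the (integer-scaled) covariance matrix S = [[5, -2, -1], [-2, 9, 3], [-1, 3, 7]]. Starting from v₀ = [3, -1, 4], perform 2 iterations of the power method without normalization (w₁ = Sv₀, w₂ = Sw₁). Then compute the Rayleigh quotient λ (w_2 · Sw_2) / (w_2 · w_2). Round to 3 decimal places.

λ ≈ 6.517

w1 = Sv₀ = (13, -3, 22)
w2 = Sw1 = (49, 13, 132)
Sw2 = (87, 415, 914)
w2·Sw2 = 49·87 + 13·415 + 132·914 = 130306; w2·w2 = 49·49 + 13·13 + 132·132 = 19994
λ ≈ 130306/19994 = 6.517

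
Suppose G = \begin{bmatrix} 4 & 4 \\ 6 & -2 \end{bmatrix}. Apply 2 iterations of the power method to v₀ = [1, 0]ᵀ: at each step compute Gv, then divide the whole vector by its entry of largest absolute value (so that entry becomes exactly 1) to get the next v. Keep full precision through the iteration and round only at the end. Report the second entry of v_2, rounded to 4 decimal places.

Gv0 = (4.00000, 6.00000); divide by 6.00000 → v1 = (0.66667, 1.00000)
Gv1 = (6.66667, 2.00000); divide by 6.66667 → v2 = (1.00000, 0.30000)
Requested entry of v2: 12/40 = 0.3000

0.3000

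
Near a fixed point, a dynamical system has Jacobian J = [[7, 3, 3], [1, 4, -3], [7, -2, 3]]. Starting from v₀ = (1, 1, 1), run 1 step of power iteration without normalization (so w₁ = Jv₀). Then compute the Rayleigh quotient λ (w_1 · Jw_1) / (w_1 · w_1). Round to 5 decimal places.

10.35865

w1 = Jv₀ = (13, 2, 8)
Jw1 = (121, -3, 111)
w1·Jw1 = 13·121 + 2·(-3) + 8·111 = 2455; w1·w1 = 13·13 + 2·2 + 8·8 = 237
λ ≈ 2455/237 = 10.35865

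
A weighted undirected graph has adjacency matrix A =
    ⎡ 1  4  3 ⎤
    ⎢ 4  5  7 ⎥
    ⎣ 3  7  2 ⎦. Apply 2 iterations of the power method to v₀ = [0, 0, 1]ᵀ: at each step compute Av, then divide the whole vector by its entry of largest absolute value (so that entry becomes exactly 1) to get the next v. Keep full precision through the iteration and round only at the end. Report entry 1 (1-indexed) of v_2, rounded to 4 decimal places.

Av0 = (3.00000, 7.00000, 2.00000); divide by 7.00000 → v1 = (0.42857, 1.00000, 0.28571)
Av1 = (5.28571, 8.71429, 8.85714); divide by 8.85714 → v2 = (0.59677, 0.98387, 1.00000)
Requested entry of v2: 37/62 = 0.5968

0.5968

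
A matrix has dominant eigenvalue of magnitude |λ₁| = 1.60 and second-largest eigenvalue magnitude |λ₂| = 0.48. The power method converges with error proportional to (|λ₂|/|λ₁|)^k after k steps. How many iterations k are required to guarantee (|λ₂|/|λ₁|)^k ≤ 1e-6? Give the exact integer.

12

|λ₂/λ₁| = 0.48/1.60 = 0.30000
Need k ≥ ln(1e-6) / ln(0.30000) = -13.8155 / -1.2040 ≈ 11.475
Smallest integer k satisfying the bound: 12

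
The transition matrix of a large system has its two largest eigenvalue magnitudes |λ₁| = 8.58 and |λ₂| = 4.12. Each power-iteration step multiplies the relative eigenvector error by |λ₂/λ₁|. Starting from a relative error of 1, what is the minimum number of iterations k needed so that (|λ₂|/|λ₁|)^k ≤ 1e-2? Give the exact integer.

7

|λ₂/λ₁| = 4.12/8.58 = 0.48019
Need k ≥ ln(1e-2) / ln(0.48019) = -4.6052 / -0.7336 ≈ 6.278
Smallest integer k satisfying the bound: 7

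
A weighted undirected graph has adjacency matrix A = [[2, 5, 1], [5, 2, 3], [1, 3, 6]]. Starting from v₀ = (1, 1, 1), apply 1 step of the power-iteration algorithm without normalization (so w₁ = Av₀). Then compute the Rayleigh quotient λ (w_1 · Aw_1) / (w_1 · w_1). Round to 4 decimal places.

w1 = Av₀ = (8, 10, 10)
Aw1 = (76, 90, 98)
w1·Aw1 = 8·76 + 10·90 + 10·98 = 2488; w1·w1 = 8·8 + 10·10 + 10·10 = 264
λ ≈ 2488/264 = 9.4242

λ ≈ 9.4242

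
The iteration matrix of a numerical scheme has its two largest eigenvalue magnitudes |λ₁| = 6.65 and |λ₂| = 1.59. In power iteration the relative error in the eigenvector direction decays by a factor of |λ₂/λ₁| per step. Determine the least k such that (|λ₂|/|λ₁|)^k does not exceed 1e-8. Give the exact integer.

13

|λ₂/λ₁| = 1.59/6.65 = 0.23910
Need k ≥ ln(1e-8) / ln(0.23910) = -18.4207 / -1.4309 ≈ 12.874
Smallest integer k satisfying the bound: 13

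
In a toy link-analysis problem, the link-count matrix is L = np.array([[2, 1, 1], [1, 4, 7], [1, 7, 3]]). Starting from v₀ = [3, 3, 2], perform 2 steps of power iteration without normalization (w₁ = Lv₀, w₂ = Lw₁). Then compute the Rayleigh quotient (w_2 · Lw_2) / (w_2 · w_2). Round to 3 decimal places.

10.740

w1 = Lv₀ = (11, 29, 30)
w2 = Lw1 = (81, 337, 304)
Lw2 = (803, 3557, 3352)
w2·Lw2 = 81·803 + 337·3557 + 304·3352 = 2282760; w2·w2 = 81·81 + 337·337 + 304·304 = 212546
λ ≈ 2282760/212546 = 10.740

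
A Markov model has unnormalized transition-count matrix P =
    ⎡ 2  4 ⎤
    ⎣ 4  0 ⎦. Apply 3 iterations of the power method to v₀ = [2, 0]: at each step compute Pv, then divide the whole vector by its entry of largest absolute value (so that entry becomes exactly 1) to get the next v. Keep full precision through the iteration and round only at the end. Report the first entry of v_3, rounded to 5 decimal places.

Pv0 = (4.000000, 8.000000); divide by 8.000000 → v1 = (0.500000, 1.000000)
Pv1 = (5.000000, 2.000000); divide by 5.000000 → v2 = (1.000000, 0.400000)
Pv2 = (3.600000, 4.000000); divide by 4.000000 → v3 = (0.900000, 1.000000)
Requested entry of v3: 144/160 = 0.90000

0.90000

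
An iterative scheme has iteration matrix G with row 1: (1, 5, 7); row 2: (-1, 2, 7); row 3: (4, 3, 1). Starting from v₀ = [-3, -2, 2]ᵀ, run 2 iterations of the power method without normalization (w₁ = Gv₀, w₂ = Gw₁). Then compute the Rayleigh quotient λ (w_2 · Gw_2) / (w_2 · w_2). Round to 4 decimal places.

λ ≈ -0.3035

w1 = Gv₀ = (1·(-3) + 5·(-2) + 7·2; (-1)·(-3) + 2·(-2) + 7·2; 4·(-3) + 3·(-2) + 1·2) = (1, 13, -16)
w2 = Gw1 = (1·1 + 5·13 + 7·(-16); (-1)·1 + 2·13 + 7·(-16); 4·1 + 3·13 + 1·(-16)) = (-46, -87, 27)
Gw2 = (-292, 61, -418)
w2·Gw2 = (-46)·(-292) + (-87)·61 + 27·(-418) = -3161; w2·w2 = (-46)·(-46) + (-87)·(-87) + 27·27 = 10414
λ ≈ -3161/10414 = -0.3035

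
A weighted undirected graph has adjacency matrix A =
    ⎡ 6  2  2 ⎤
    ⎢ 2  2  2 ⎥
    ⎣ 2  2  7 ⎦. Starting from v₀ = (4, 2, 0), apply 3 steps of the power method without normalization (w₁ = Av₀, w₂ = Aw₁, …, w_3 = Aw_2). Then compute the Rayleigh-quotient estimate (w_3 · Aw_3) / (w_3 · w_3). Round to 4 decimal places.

w1 = Av₀ = (28, 12, 12)
w2 = Aw1 = (216, 104, 164)
w3 = Aw2 = (1832, 968, 1788)
Aw3 = (16504, 9176, 18116)
w3·Aw3 = 1832·16504 + 968·9176 + 1788·18116 = 71509104; w3·w3 = 1832·1832 + 968·968 + 1788·1788 = 7490192
λ ≈ 71509104/7490192 = 9.5470

9.5470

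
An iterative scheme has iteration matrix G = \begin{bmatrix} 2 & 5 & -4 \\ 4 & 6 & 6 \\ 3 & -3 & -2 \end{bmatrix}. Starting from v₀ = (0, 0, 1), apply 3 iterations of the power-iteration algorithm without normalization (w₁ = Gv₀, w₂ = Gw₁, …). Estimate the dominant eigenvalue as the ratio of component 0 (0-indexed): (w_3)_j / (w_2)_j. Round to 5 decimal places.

λ ≈ 6.80000

w1 = Gv₀ = (-4, 6, -2)
w2 = Gw1 = (30, 8, -26)
w3 = Gw2 = (204, 12, 118)
Ratio at component: 204 / 30 = 6.80000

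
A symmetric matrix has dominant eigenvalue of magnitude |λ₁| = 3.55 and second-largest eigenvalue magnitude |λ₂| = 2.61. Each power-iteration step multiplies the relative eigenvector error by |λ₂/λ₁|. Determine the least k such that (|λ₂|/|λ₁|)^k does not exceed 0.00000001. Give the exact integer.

|λ₂/λ₁| = 2.61/3.55 = 0.73521
Need k ≥ ln(0.00000001) / ln(0.73521) = -18.4207 / -0.3076 ≈ 59.886
Smallest integer k satisfying the bound: 60

60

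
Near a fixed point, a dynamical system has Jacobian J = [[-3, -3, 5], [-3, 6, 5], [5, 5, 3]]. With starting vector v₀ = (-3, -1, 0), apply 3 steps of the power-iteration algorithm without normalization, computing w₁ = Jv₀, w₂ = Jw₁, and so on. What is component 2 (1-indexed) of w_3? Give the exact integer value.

-198

w1 = Jv₀ = (12, 3, -20)
w2 = Jw1 = (-145, -118, 15)
w3 = Jw2 = (864, -198, -1270)
The requested component of w3 is -198.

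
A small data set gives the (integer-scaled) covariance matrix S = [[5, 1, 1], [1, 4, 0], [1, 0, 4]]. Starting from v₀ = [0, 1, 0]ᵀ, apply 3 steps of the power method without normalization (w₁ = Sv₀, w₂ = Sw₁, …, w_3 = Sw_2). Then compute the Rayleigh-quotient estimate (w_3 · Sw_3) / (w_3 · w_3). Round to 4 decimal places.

w1 = Sv₀ = (5·0 + 1·1 + 1·0; 1·0 + 4·1 + 0·0; 1·0 + 0·1 + 4·0) = (1, 4, 0)
w2 = Sw1 = (5·1 + 1·4 + 1·0; 1·1 + 4·4 + 0·0; 1·1 + 0·4 + 4·0) = (9, 17, 1)
w3 = Sw2 = (63, 77, 13)
Sw3 = (405, 371, 115)
w3·Sw3 = 63·405 + 77·371 + 13·115 = 55577; w3·w3 = 63·63 + 77·77 + 13·13 = 10067
λ ≈ 55577/10067 = 5.5207

5.5207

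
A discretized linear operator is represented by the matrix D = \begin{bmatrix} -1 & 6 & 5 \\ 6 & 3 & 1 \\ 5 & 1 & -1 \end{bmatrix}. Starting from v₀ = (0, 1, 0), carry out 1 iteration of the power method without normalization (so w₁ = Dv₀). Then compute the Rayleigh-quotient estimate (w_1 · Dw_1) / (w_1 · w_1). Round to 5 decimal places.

λ ≈ 5.91304

w1 = Dv₀ = ((-1)·0 + 6·1 + 5·0; 6·0 + 3·1 + 1·0; 5·0 + 1·1 + (-1)·0) = (6, 3, 1)
Dw1 = (17, 46, 32)
w1·Dw1 = 6·17 + 3·46 + 1·32 = 272; w1·w1 = 6·6 + 3·3 + 1·1 = 46
λ ≈ 272/46 = 5.91304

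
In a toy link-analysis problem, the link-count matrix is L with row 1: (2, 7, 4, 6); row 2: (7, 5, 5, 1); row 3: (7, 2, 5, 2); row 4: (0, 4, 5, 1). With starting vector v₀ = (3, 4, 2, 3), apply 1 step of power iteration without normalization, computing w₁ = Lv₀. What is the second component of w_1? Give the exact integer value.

54

w1 = Lv₀ = (60, 54, 45, 29)
The requested component of w1 is 54.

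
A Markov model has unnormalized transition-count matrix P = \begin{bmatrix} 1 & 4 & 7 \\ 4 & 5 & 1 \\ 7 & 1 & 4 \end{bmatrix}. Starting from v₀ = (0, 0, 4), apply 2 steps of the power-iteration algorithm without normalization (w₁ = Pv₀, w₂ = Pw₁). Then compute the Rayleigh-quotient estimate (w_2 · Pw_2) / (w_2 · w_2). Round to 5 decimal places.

10.79961

w1 = Pv₀ = (1·0 + 4·0 + 7·4; 4·0 + 5·0 + 1·4; 7·0 + 1·0 + 4·4) = (28, 4, 16)
w2 = Pw1 = (1·28 + 4·4 + 7·16; 4·28 + 5·4 + 1·16; 7·28 + 1·4 + 4·16) = (156, 148, 264)
Pw2 = (2596, 1628, 2296)
w2·Pw2 = 156·2596 + 148·1628 + 264·2296 = 1252064; w2·w2 = 156·156 + 148·148 + 264·264 = 115936
λ ≈ 1252064/115936 = 10.79961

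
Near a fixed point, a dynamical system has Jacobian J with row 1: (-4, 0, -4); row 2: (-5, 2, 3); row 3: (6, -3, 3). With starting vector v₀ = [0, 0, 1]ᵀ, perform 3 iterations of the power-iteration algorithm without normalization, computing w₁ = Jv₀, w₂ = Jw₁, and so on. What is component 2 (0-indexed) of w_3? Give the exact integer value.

w1 = Jv₀ = ((-4)·0 + 0·0 + (-4)·1; (-5)·0 + 2·0 + 3·1; 6·0 + (-3)·0 + 3·1) = (-4, 3, 3)
w2 = Jw1 = ((-4)·(-4) + 0·3 + (-4)·3; (-5)·(-4) + 2·3 + 3·3; 6·(-4) + (-3)·3 + 3·3) = (4, 35, -24)
w3 = Jw2 = (80, -22, -153)
The requested component of w3 is -153.

-153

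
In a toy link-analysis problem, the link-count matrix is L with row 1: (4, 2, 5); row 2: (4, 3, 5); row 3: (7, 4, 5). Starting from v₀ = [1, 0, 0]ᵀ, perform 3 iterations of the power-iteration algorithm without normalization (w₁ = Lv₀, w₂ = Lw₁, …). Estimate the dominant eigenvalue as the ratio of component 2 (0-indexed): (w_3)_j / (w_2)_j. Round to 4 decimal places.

w1 = Lv₀ = (4, 4, 7)
w2 = Lw1 = (59, 63, 79)
w3 = Lw2 = (757, 820, 1060)
Ratio at component: 1060 / 79 = 13.4177

λ ≈ 13.4177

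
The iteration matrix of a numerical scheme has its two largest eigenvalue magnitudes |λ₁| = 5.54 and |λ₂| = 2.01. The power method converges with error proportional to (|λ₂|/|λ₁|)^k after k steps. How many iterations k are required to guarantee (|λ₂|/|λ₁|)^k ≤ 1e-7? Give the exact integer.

16

|λ₂/λ₁| = 2.01/5.54 = 0.36282
Need k ≥ ln(1e-7) / ln(0.36282) = -16.1181 / -1.0139 ≈ 15.898
Smallest integer k satisfying the bound: 16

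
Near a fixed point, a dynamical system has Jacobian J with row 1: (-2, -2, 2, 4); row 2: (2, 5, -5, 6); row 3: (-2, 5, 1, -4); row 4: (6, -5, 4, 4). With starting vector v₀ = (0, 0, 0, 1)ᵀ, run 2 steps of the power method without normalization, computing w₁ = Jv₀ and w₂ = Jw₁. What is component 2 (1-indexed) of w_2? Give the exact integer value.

w1 = Jv₀ = (4, 6, -4, 4)
w2 = Jw1 = (-12, 82, 2, -6)
The requested component of w2 is 82.

82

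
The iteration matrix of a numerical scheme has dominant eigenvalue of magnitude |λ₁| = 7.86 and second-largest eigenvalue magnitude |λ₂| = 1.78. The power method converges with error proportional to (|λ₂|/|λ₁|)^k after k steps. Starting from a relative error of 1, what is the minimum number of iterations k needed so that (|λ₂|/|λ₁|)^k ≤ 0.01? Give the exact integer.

|λ₂/λ₁| = 1.78/7.86 = 0.22646
Need k ≥ ln(0.01) / ln(0.22646) = -4.6052 / -1.4852 ≈ 3.101
Smallest integer k satisfying the bound: 4

4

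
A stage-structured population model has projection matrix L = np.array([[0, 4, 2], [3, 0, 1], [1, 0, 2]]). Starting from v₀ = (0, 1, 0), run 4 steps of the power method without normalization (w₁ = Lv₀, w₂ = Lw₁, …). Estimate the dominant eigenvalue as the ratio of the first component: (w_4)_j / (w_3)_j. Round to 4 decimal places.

w1 = Lv₀ = (4, 0, 0)
w2 = Lw1 = (0, 12, 4)
w3 = Lw2 = (56, 4, 8)
w4 = Lw3 = (32, 176, 72)
Ratio at component: 32 / 56 = 0.5714

λ ≈ 0.5714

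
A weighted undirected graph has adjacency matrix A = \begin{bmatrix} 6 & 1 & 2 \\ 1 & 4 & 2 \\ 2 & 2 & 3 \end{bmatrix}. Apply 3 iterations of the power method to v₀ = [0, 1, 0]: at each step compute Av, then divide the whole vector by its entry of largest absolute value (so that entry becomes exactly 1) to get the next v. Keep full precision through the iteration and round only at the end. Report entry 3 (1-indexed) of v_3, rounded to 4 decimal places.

Av0 = (1.00000, 4.00000, 2.00000); divide by 4.00000 → v1 = (0.25000, 1.00000, 0.50000)
Av1 = (3.50000, 5.25000, 4.00000); divide by 5.25000 → v2 = (0.66667, 1.00000, 0.76190)
Av2 = (6.52381, 6.19048, 5.61905); divide by 6.52381 → v3 = (1.00000, 0.94891, 0.86131)
Requested entry of v3: 118/137 = 0.8613

0.8613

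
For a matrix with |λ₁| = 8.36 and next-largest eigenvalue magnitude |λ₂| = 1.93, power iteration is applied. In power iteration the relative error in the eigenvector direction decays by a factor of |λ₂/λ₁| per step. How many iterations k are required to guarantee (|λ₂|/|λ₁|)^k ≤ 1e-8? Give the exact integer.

13

|λ₂/λ₁| = 1.93/8.36 = 0.23086
Need k ≥ ln(1e-8) / ln(0.23086) = -18.4207 / -1.4659 ≈ 12.566
Smallest integer k satisfying the bound: 13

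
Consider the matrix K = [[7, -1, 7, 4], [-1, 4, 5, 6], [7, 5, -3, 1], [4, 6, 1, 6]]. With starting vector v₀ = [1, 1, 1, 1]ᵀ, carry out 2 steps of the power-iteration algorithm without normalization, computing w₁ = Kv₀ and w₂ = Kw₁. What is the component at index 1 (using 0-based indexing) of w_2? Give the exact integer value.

191

w1 = Kv₀ = (7·1 + (-1)·1 + 7·1 + 4·1; (-1)·1 + 4·1 + 5·1 + 6·1; 7·1 + 5·1 + (-3)·1 + 1·1; 4·1 + 6·1 + 1·1 + 6·1) = (17, 14, 10, 17)
w2 = Kw1 = (7·17 + (-1)·14 + 7·10 + 4·17; (-1)·17 + 4·14 + 5·10 + 6·17; 7·17 + 5·14 + (-3)·10 + 1·17; 4·17 + 6·14 + 1·10 + 6·17) = (243, 191, 176, 264)
The requested component of w2 is 191.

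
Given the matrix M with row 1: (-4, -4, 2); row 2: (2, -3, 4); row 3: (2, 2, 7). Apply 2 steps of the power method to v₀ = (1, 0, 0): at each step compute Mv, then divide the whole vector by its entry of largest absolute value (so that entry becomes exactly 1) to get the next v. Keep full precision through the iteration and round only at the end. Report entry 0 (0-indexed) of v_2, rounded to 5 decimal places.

Mv0 = (-4.000000, 2.000000, 2.000000); divide by -4.000000 → v1 = (1.000000, -0.500000, -0.500000)
Mv1 = (-3.000000, 1.500000, -2.500000); divide by -3.000000 → v2 = (1.000000, -0.500000, 0.833333)
Requested entry of v2: 12/12 = 1.00000

1.00000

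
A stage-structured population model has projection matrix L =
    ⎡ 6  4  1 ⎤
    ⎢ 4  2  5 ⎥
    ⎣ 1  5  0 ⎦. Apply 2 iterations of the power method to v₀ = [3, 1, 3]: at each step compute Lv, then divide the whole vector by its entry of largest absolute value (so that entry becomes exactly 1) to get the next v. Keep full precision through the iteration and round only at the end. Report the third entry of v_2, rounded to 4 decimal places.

0.6204

Lv0 = (25.00000, 29.00000, 8.00000); divide by 29.00000 → v1 = (0.86207, 1.00000, 0.27586)
Lv1 = (9.44828, 6.82759, 5.86207); divide by 9.44828 → v2 = (1.00000, 0.72263, 0.62044)
Requested entry of v2: 170/274 = 0.6204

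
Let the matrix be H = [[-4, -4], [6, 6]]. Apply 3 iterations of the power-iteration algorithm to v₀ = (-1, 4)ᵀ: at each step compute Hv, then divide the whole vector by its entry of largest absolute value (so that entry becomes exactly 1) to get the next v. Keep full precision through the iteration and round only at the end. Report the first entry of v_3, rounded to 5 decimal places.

Hv0 = (-12.000000, 18.000000); divide by 18.000000 → v1 = (-0.666667, 1.000000)
Hv1 = (-1.333333, 2.000000); divide by 2.000000 → v2 = (-0.666667, 1.000000)
Hv2 = (-1.333333, 2.000000); divide by 2.000000 → v3 = (-0.666667, 1.000000)
Requested entry of v3: -48/72 = -0.66667

-0.66667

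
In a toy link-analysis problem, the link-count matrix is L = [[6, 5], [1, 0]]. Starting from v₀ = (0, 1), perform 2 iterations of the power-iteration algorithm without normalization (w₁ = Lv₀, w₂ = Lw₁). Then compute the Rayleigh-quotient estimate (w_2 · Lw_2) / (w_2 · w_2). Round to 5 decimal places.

λ ≈ 6.81081

w1 = Lv₀ = (6·0 + 5·1; 1·0 + 0·1) = (5, 0)
w2 = Lw1 = (6·5 + 5·0; 1·5 + 0·0) = (30, 5)
Lw2 = (205, 30)
w2·Lw2 = 30·205 + 5·30 = 6300; w2·w2 = 30·30 + 5·5 = 925
λ ≈ 6300/925 = 6.81081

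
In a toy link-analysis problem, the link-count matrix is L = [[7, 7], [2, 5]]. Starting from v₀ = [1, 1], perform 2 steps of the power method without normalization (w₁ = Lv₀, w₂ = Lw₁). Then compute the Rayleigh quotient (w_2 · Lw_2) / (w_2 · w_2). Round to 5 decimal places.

w1 = Lv₀ = (7·1 + 7·1; 2·1 + 5·1) = (14, 7)
w2 = Lw1 = (7·14 + 7·7; 2·14 + 5·7) = (147, 63)
Lw2 = (1470, 609)
w2·Lw2 = 147·1470 + 63·609 = 254457; w2·w2 = 147·147 + 63·63 = 25578
λ ≈ 254457/25578 = 9.94828

9.94828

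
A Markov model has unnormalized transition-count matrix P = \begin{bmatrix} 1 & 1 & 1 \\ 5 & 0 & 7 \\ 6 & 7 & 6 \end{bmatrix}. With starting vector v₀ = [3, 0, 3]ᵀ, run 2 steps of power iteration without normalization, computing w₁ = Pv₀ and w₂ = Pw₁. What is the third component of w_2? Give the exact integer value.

504

w1 = Pv₀ = (1·3 + 1·0 + 1·3; 5·3 + 0·0 + 7·3; 6·3 + 7·0 + 6·3) = (6, 36, 36)
w2 = Pw1 = (1·6 + 1·36 + 1·36; 5·6 + 0·36 + 7·36; 6·6 + 7·36 + 6·36) = (78, 282, 504)
The requested component of w2 is 504.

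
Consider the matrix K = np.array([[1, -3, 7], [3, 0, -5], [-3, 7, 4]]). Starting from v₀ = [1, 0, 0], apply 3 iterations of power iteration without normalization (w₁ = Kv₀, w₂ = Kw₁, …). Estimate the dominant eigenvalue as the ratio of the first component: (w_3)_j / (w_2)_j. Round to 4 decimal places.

λ ≈ 1.4138

w1 = Kv₀ = (1·1 + (-3)·0 + 7·0; 3·1 + 0·0 + (-5)·0; (-3)·1 + 7·0 + 4·0) = (1, 3, -3)
w2 = Kw1 = (1·1 + (-3)·3 + 7·(-3); 3·1 + 0·3 + (-5)·(-3); (-3)·1 + 7·3 + 4·(-3)) = (-29, 18, 6)
w3 = Kw2 = (-41, -117, 237)
Ratio at component: -41 / -29 = 1.4138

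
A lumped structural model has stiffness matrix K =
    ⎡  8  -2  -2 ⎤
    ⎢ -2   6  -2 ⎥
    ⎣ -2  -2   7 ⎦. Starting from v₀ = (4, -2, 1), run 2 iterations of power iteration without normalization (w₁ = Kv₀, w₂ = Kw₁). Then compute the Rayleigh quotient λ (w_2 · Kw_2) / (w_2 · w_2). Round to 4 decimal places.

λ ≈ 9.2401

w1 = Kv₀ = (34, -22, 3)
w2 = Kw1 = (310, -206, -3)
Kw2 = (2898, -1850, -229)
w2·Kw2 = 310·2898 + (-206)·(-1850) + (-3)·(-229) = 1280167; w2·w2 = 310·310 + (-206)·(-206) + (-3)·(-3) = 138545
λ ≈ 1280167/138545 = 9.2401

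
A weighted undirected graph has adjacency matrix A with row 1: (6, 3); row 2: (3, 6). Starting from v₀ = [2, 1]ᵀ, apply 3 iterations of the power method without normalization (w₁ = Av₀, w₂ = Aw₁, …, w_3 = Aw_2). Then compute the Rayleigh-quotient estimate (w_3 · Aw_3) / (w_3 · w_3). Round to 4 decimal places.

w1 = Av₀ = (6·2 + 3·1; 3·2 + 6·1) = (15, 12)
w2 = Aw1 = (6·15 + 3·12; 3·15 + 6·12) = (126, 117)
w3 = Aw2 = (1107, 1080)
Aw3 = (9882, 9801)
w3·Aw3 = 1107·9882 + 1080·9801 = 21524454; w3·w3 = 1107·1107 + 1080·1080 = 2391849
λ ≈ 21524454/2391849 = 8.9991

8.9991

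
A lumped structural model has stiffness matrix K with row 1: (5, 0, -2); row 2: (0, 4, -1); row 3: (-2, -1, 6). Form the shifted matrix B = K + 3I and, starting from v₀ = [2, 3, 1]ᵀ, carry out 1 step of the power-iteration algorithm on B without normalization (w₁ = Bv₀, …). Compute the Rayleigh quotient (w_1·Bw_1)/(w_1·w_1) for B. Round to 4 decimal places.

B = K + 3I has rows (8, 0, -2); (0, 7, -1); (-2, -1, 9)
w1 = Bv₀ = (8·2 + 0·3 + (-2)·1; 0·2 + 7·3 + (-1)·1; (-2)·2 + (-1)·3 + 9·1) = (14, 20, 2)
Bw1 = (108, 138, -30)
w1·Bw1 = 4212; w1·w1 = 600; μ ≈ 4212/600 = 7.0200

7.0200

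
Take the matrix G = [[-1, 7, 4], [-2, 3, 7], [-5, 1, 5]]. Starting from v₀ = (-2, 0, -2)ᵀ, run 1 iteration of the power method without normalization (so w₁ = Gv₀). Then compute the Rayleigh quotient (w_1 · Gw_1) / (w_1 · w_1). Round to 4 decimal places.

4.1471

w1 = Gv₀ = ((-1)·(-2) + 7·0 + 4·(-2); (-2)·(-2) + 3·0 + 7·(-2); (-5)·(-2) + 1·0 + 5·(-2)) = (-6, -10, 0)
Gw1 = (-64, -18, 20)
w1·Gw1 = (-6)·(-64) + (-10)·(-18) + 0·20 = 564; w1·w1 = (-6)·(-6) + (-10)·(-10) + 0·0 = 136
λ ≈ 564/136 = 4.1471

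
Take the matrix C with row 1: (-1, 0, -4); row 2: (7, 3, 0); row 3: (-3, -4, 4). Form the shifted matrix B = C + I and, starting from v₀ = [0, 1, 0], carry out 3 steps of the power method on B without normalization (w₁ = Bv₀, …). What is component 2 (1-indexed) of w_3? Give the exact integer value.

176

B = C + I has rows (0, 0, -4); (7, 4, 0); (-3, -4, 5)
w1 = Bv₀ = (0·0 + 0·1 + (-4)·0; 7·0 + 4·1 + 0·0; (-3)·0 + (-4)·1 + 5·0) = (0, 4, -4)
w2 = Bw1 = (0·0 + 0·4 + (-4)·(-4); 7·0 + 4·4 + 0·(-4); (-3)·0 + (-4)·4 + 5·(-4)) = (16, 16, -36)
w3 = Bw2 = (144, 176, -292)
Requested component of w3: 176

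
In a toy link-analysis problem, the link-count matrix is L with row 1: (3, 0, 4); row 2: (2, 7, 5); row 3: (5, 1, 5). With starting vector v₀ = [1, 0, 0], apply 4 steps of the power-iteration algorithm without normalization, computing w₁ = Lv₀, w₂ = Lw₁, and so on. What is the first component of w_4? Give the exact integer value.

w1 = Lv₀ = (3·1 + 0·0 + 4·0; 2·1 + 7·0 + 5·0; 5·1 + 1·0 + 5·0) = (3, 2, 5)
w2 = Lw1 = (3·3 + 0·2 + 4·5; 2·3 + 7·2 + 5·5; 5·3 + 1·2 + 5·5) = (29, 45, 42)
w3 = Lw2 = (255, 583, 400)
w4 = Lw3 = (2365, 6591, 3858)
The requested component of w4 is 2365.

2365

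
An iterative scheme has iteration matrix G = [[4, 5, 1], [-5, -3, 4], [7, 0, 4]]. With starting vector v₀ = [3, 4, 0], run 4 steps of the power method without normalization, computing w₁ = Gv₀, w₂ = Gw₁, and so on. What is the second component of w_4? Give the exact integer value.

w1 = Gv₀ = (32, -27, 21)
w2 = Gw1 = (14, 5, 308)
w3 = Gw2 = (389, 1147, 1330)
w4 = Gw3 = (8621, -66, 8043)
The requested component of w4 is -66.

-66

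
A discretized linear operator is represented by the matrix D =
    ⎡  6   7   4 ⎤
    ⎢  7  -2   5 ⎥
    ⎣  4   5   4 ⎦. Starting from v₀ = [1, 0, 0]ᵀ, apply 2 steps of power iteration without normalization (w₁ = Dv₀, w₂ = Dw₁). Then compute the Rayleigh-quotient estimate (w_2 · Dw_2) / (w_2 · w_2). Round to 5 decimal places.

w1 = Dv₀ = (6·1 + 7·0 + 4·0; 7·1 + (-2)·0 + 5·0; 4·1 + 5·0 + 4·0) = (6, 7, 4)
w2 = Dw1 = (6·6 + 7·7 + 4·4; 7·6 + (-2)·7 + 5·4; 4·6 + 5·7 + 4·4) = (101, 48, 75)
Dw2 = (1242, 986, 944)
w2·Dw2 = 101·1242 + 48·986 + 75·944 = 243570; w2·w2 = 101·101 + 48·48 + 75·75 = 18130
λ ≈ 243570/18130 = 13.43464

λ ≈ 13.43464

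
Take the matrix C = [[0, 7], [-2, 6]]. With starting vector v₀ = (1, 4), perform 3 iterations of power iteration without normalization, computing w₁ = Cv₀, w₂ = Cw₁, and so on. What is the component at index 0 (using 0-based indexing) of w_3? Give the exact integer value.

532

w1 = Cv₀ = (28, 22)
w2 = Cw1 = (154, 76)
w3 = Cw2 = (532, 148)
The requested component of w3 is 532.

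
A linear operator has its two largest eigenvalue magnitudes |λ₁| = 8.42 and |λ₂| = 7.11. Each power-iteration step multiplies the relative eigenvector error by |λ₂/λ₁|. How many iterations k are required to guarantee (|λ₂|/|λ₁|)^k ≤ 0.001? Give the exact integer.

|λ₂/λ₁| = 7.11/8.42 = 0.84442
Need k ≥ ln(0.001) / ln(0.84442) = -6.9078 / -0.1691 ≈ 40.848
Smallest integer k satisfying the bound: 41

41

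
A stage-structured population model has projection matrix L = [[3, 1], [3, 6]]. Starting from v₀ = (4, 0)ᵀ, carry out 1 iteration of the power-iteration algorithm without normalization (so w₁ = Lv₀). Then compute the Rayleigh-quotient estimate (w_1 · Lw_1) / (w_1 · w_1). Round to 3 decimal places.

6.500

w1 = Lv₀ = (12, 12)
Lw1 = (48, 108)
w1·Lw1 = 12·48 + 12·108 = 1872; w1·w1 = 12·12 + 12·12 = 288
λ ≈ 1872/288 = 6.500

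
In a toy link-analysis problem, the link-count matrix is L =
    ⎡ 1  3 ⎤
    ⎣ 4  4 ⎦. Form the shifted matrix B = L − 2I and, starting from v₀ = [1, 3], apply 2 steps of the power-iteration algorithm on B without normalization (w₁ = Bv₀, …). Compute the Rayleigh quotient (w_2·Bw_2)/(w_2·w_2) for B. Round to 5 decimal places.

B = L − 2I has rows (-1, 3); (4, 2)
w1 = Bv₀ = ((-1)·1 + 3·3; 4·1 + 2·3) = (8, 10)
w2 = Bw1 = ((-1)·8 + 3·10; 4·8 + 2·10) = (22, 52)
Bw2 = (134, 192)
w2·Bw2 = 12932; w2·w2 = 3188; μ ≈ 12932/3188 = 4.05646

μ ≈ 4.05646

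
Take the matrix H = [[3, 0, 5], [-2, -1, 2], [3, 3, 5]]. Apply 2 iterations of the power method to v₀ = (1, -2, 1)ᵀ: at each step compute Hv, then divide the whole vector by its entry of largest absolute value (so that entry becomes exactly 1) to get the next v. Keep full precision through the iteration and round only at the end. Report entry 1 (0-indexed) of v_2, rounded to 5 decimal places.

-0.35000

Hv0 = (8.000000, 2.000000, 2.000000); divide by 8.000000 → v1 = (1.000000, 0.250000, 0.250000)
Hv1 = (4.250000, -1.750000, 5.000000); divide by 5.000000 → v2 = (0.850000, -0.350000, 1.000000)
Requested entry of v2: -14/40 = -0.35000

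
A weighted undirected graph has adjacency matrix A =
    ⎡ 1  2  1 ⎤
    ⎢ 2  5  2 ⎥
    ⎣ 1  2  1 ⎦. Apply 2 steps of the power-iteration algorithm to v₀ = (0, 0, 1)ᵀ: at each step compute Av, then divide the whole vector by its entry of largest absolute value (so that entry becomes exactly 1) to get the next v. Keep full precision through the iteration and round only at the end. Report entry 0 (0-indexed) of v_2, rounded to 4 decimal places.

0.4286

Av0 = (1.00000, 2.00000, 1.00000); divide by 2.00000 → v1 = (0.50000, 1.00000, 0.50000)
Av1 = (3.00000, 7.00000, 3.00000); divide by 7.00000 → v2 = (0.42857, 1.00000, 0.42857)
Requested entry of v2: 6/14 = 0.4286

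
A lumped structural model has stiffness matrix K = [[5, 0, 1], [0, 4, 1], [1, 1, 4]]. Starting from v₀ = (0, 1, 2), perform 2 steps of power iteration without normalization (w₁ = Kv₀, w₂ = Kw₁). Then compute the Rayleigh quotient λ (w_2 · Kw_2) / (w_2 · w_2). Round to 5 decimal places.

λ ≈ 5.45806

w1 = Kv₀ = (5·0 + 0·1 + 1·2; 0·0 + 4·1 + 1·2; 1·0 + 1·1 + 4·2) = (2, 6, 9)
w2 = Kw1 = (5·2 + 0·6 + 1·9; 0·2 + 4·6 + 1·9; 1·2 + 1·6 + 4·9) = (19, 33, 44)
Kw2 = (139, 176, 228)
w2·Kw2 = 19·139 + 33·176 + 44·228 = 18481; w2·w2 = 19·19 + 33·33 + 44·44 = 3386
λ ≈ 18481/3386 = 5.45806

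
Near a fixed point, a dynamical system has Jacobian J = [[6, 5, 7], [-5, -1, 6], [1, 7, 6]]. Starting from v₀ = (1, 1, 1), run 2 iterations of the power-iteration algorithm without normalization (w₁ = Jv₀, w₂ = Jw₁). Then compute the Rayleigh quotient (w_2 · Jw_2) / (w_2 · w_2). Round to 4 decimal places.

λ ≈ 9.0238

w1 = Jv₀ = (6·1 + 5·1 + 7·1; (-5)·1 + (-1)·1 + 6·1; 1·1 + 7·1 + 6·1) = (18, 0, 14)
w2 = Jw1 = (6·18 + 5·0 + 7·14; (-5)·18 + (-1)·0 + 6·14; 1·18 + 7·0 + 6·14) = (206, -6, 102)
Jw2 = (1920, -412, 776)
w2·Jw2 = 206·1920 + (-6)·(-412) + 102·776 = 477144; w2·w2 = 206·206 + (-6)·(-6) + 102·102 = 52876
λ ≈ 477144/52876 = 9.0238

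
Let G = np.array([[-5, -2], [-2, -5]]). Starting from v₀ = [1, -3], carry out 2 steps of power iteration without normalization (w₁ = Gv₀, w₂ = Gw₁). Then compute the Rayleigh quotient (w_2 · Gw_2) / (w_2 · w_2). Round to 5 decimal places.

-6.52440

w1 = Gv₀ = ((-5)·1 + (-2)·(-3); (-2)·1 + (-5)·(-3)) = (1, 13)
w2 = Gw1 = ((-5)·1 + (-2)·13; (-2)·1 + (-5)·13) = (-31, -67)
Gw2 = (289, 397)
w2·Gw2 = (-31)·289 + (-67)·397 = -35558; w2·w2 = (-31)·(-31) + (-67)·(-67) = 5450
λ ≈ -35558/5450 = -6.52440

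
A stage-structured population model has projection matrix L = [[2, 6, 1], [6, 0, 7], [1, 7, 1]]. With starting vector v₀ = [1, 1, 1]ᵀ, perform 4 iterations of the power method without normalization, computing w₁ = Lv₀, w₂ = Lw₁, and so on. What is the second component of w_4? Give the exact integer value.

w1 = Lv₀ = (2·1 + 6·1 + 1·1; 6·1 + 0·1 + 7·1; 1·1 + 7·1 + 1·1) = (9, 13, 9)
w2 = Lw1 = (2·9 + 6·13 + 1·9; 6·9 + 0·13 + 7·9; 1·9 + 7·13 + 1·9) = (105, 117, 109)
w3 = Lw2 = (1021, 1393, 1033)
w4 = Lw3 = (11433, 13357, 11805)
The requested component of w4 is 13357.

13357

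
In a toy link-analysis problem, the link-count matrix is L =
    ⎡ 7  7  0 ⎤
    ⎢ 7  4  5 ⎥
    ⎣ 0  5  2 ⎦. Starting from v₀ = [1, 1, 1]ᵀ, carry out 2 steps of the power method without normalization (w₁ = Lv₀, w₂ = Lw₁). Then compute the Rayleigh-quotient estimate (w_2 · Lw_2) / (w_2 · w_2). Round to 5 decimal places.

w1 = Lv₀ = (14, 16, 7)
w2 = Lw1 = (210, 197, 94)
Lw2 = (2849, 2728, 1173)
w2·Lw2 = 210·2849 + 197·2728 + 94·1173 = 1245968; w2·w2 = 210·210 + 197·197 + 94·94 = 91745
λ ≈ 1245968/91745 = 13.58077

13.58077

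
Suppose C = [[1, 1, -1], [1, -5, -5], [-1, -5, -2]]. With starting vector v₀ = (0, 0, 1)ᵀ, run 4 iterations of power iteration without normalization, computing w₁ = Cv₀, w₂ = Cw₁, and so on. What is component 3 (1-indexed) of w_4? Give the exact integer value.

2072

w1 = Cv₀ = (1·0 + 1·0 + (-1)·1; 1·0 + (-5)·0 + (-5)·1; (-1)·0 + (-5)·0 + (-2)·1) = (-1, -5, -2)
w2 = Cw1 = (1·(-1) + 1·(-5) + (-1)·(-2); 1·(-1) + (-5)·(-5) + (-5)·(-2); (-1)·(-1) + (-5)·(-5) + (-2)·(-2)) = (-4, 34, 30)
w3 = Cw2 = (0, -324, -226)
w4 = Cw3 = (-98, 2750, 2072)
The requested component of w4 is 2072.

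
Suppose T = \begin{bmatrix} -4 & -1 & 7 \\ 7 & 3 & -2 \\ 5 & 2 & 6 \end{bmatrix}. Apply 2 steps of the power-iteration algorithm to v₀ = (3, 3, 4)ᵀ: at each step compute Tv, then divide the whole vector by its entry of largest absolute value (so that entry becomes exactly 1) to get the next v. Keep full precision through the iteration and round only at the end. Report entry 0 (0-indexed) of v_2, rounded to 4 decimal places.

0.6359

Tv0 = (13.00000, 22.00000, 45.00000); divide by 45.00000 → v1 = (0.28889, 0.48889, 1.00000)
Tv1 = (5.35556, 1.48889, 8.42222); divide by 8.42222 → v2 = (0.63588, 0.17678, 1.00000)
Requested entry of v2: 241/379 = 0.6359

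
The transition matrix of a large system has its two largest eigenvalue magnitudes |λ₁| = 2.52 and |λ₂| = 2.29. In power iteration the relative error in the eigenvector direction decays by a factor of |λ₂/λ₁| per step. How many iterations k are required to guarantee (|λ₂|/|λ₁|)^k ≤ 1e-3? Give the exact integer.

|λ₂/λ₁| = 2.29/2.52 = 0.90873
Need k ≥ ln(1e-3) / ln(0.90873) = -6.9078 / -0.0957 ≈ 72.176
Smallest integer k satisfying the bound: 73

73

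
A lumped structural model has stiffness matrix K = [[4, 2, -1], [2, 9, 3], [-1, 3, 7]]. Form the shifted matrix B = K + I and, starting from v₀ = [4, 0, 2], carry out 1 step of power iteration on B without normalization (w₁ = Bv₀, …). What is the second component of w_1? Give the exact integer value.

14

B = K + I has rows (5, 2, -1); (2, 10, 3); (-1, 3, 8)
w1 = Bv₀ = (5·4 + 2·0 + (-1)·2; 2·4 + 10·0 + 3·2; (-1)·4 + 3·0 + 8·2) = (18, 14, 12)
Requested component of w1: 14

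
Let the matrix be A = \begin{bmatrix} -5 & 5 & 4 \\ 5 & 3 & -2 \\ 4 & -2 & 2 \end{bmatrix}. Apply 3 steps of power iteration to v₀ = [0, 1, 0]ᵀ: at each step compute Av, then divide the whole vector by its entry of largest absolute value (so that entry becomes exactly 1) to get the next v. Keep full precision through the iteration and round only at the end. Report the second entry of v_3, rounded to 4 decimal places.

0.0125

Av0 = (5.00000, 3.00000, -2.00000); divide by 5.00000 → v1 = (1.00000, 0.60000, -0.40000)
Av1 = (-3.60000, 7.60000, 2.00000); divide by 7.60000 → v2 = (-0.47368, 1.00000, 0.26316)
Av2 = (8.42105, 0.10526, -3.36842); divide by 8.42105 → v3 = (1.00000, 0.01250, -0.40000)
Requested entry of v3: 4/320 = 0.0125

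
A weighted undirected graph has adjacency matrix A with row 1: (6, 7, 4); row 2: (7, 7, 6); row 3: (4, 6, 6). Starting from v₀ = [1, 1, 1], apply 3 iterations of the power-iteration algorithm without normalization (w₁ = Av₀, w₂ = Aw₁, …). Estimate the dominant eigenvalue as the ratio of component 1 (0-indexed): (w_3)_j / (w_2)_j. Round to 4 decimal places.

w1 = Av₀ = (6·1 + 7·1 + 4·1; 7·1 + 7·1 + 6·1; 4·1 + 6·1 + 6·1) = (17, 20, 16)
w2 = Aw1 = (6·17 + 7·20 + 4·16; 7·17 + 7·20 + 6·16; 4·17 + 6·20 + 6·16) = (306, 355, 284)
w3 = Aw2 = (5457, 6331, 5058)
Ratio at component: 6331 / 355 = 17.8338

λ ≈ 17.8338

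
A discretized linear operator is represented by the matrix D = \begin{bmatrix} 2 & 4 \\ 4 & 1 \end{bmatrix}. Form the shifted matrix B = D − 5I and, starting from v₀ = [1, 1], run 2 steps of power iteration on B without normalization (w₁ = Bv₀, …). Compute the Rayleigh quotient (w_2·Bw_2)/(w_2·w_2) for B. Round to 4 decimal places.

B = D − 5I has rows (-3, 4); (4, -4)
w1 = Bv₀ = (1, 0)
w2 = Bw1 = (-3, 4)
Bw2 = (25, -28)
w2·Bw2 = -187; w2·w2 = 25; μ ≈ -187/25 = -7.4800

-7.4800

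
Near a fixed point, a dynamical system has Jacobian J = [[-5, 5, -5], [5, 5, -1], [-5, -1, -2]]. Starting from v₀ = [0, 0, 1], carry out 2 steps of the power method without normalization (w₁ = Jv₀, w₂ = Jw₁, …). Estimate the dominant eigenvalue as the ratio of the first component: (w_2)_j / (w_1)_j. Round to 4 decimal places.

λ ≈ -6.0000

w1 = Jv₀ = ((-5)·0 + 5·0 + (-5)·1; 5·0 + 5·0 + (-1)·1; (-5)·0 + (-1)·0 + (-2)·1) = (-5, -1, -2)
w2 = Jw1 = ((-5)·(-5) + 5·(-1) + (-5)·(-2); 5·(-5) + 5·(-1) + (-1)·(-2); (-5)·(-5) + (-1)·(-1) + (-2)·(-2)) = (30, -28, 30)
Ratio at component: 30 / -5 = -6.0000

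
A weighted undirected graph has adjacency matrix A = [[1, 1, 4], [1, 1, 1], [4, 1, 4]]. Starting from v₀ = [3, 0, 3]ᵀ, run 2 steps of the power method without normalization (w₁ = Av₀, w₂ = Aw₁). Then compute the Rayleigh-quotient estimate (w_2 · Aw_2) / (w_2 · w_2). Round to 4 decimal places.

7.0888

w1 = Av₀ = (1·3 + 1·0 + 4·3; 1·3 + 1·0 + 1·3; 4·3 + 1·0 + 4·3) = (15, 6, 24)
w2 = Aw1 = (1·15 + 1·6 + 4·24; 1·15 + 1·6 + 1·24; 4·15 + 1·6 + 4·24) = (117, 45, 162)
Aw2 = (810, 324, 1161)
w2·Aw2 = 117·810 + 45·324 + 162·1161 = 297432; w2·w2 = 117·117 + 45·45 + 162·162 = 41958
λ ≈ 297432/41958 = 7.0888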